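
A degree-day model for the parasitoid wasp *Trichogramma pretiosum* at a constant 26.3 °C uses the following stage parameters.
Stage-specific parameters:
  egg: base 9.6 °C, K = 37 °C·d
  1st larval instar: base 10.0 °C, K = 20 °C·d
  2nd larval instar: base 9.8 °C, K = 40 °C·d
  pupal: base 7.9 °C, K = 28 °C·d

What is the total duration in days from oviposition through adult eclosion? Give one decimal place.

7.4 days

egg: 37 / (26.3 − 9.6) = 37 / 16.7 = 2.216 d.
1st larval instar: 20 / (26.3 − 10.0) = 20 / 16.3 = 1.227 d.
2nd larval instar: 40 / (26.3 − 9.8) = 40 / 16.5 = 2.424 d.
pupal: 28 / (26.3 − 7.9) = 28 / 18.4 = 1.522 d.
Sum = 7.389 ≈ 7.4 days.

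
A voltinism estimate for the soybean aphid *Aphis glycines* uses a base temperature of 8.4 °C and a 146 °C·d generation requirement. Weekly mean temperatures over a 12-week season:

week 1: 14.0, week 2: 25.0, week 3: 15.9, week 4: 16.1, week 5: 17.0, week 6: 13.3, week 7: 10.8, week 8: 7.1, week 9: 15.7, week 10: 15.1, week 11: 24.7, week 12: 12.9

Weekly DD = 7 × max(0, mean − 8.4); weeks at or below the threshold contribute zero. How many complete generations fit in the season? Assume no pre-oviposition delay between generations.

Weekly DD (7 × max(0, T̄ − 8.4)): 39.2, 116.2, 52.5, 53.9, 60.2, 34.3, 16.8, 0.0, 51.1, 46.9, 114.1, 31.5.
Season total = 616.7 DD.
Complete generations = ⌊616.7 / 146⌋ = 4.

4 generations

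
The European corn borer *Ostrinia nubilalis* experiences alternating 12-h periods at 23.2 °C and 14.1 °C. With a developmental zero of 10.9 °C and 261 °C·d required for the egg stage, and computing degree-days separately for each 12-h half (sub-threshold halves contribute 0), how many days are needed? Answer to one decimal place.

Day half: max(0, 23.2 − 10.9) × 0.5 = 12.3 × 0.5 = 6.15 DD.
Night half: max(0, 14.1 − 10.9) × 0.5 = 3.2 × 0.5 = 1.60 DD.
Per 24 h: 7.75 DD/day.
Duration = 261 / 7.75 = 33.677 ≈ 33.7 days.

33.7 days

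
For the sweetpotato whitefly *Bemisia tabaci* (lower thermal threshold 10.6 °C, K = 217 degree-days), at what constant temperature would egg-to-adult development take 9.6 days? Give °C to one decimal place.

Required daily accumulation = 217 / 9.6 = 22.604 DD/day.
T = T_base + 22.604 = 10.6 + 22.604 = 33.204 ≈ 33.2 °C.

33.2 °C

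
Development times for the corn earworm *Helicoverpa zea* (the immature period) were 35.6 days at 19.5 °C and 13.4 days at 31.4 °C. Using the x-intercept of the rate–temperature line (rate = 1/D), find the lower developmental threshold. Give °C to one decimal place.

12.3 °C

Equal thermal constants: D₁(T₁ − T_b) = D₂(T₂ − T_b).
35.6·(19.5 − T_b) = 13.4·(31.4 − T_b)
T_b = (35.6·19.5 − 13.4·31.4) / (35.6 − 13.4) = 273.44 / 22.2 = 12.317 °C ≈ 12.3 °C.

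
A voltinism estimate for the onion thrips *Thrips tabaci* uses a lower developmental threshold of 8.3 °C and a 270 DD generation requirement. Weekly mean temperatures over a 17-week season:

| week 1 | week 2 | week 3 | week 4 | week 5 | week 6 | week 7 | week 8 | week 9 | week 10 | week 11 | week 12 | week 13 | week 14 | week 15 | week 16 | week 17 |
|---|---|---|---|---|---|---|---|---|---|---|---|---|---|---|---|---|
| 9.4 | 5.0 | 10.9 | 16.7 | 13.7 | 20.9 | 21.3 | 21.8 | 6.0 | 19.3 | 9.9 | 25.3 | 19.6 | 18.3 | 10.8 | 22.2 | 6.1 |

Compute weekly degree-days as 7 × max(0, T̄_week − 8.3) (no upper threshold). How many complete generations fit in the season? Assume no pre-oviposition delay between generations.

3 generations

Weekly DD (7 × max(0, T̄ − 8.3)): 7.7, 0.0, 18.2, 58.8, 37.8, 88.2, 91.0, 94.5, 0.0, 77.0, 11.2, 119.0, 79.1, 70.0, 17.5, 97.3, 0.0.
Season total = 867.3 DD.
Complete generations = ⌊867.3 / 270⌋ = 3.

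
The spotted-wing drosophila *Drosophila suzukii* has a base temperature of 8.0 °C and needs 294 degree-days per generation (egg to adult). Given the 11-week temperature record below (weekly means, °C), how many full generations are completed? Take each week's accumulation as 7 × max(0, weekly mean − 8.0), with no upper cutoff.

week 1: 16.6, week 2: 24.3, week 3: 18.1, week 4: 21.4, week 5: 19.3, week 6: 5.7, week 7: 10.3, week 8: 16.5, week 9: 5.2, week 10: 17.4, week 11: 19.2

2 generations

Weekly DD (7 × max(0, T̄ − 8.0)): 60.2, 114.1, 70.7, 93.8, 79.1, 0.0, 16.1, 59.5, 0.0, 65.8, 78.4.
Season total = 637.7 DD.
Complete generations = ⌊637.7 / 294⌋ = 2.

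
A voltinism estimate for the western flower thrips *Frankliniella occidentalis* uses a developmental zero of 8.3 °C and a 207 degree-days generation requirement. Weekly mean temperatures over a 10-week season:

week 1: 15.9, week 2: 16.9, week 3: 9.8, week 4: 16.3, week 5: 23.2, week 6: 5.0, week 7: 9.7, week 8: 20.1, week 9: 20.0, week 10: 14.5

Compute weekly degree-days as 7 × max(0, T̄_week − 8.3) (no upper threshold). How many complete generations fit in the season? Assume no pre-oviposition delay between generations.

Weekly DD (7 × max(0, T̄ − 8.3)): 53.2, 60.2, 10.5, 56.0, 104.3, 0.0, 9.8, 82.6, 81.9, 43.4.
Season total = 501.9 DD.
Complete generations = ⌊501.9 / 207⌋ = 2.

2 generations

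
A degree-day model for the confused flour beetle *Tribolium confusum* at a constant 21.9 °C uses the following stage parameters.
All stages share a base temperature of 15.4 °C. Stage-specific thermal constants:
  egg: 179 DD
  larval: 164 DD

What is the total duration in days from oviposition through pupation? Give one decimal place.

Daily accumulation at 21.9 °C = 21.9 − 15.4 = 6.5 DD/day.
Total K = 179 + 164 = 343 DD.
Total duration = 343 / 6.5 = 52.769 ≈ 52.8 days.

52.8 days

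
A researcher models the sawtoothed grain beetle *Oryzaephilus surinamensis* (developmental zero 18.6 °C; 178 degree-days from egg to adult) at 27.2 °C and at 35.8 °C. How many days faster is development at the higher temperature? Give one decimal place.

At 27.2 °C: 178 / (27.2 − 18.6) = 178 / 8.6 = 20.698 d.
At 35.8 °C: 178 / (35.8 − 18.6) = 178 / 17.2 = 10.349 d.
Difference = |20.698 − 10.349| = 10.349 ≈ 10.3 days.

10.3 days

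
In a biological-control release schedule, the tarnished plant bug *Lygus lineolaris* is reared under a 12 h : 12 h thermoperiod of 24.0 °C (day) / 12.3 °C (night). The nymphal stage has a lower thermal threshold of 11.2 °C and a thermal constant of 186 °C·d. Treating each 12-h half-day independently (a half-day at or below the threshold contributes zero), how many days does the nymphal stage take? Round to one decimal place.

Day half: max(0, 24.0 − 11.2) × 0.5 = 12.8 × 0.5 = 6.40 DD.
Night half: max(0, 12.3 − 11.2) × 0.5 = 1.1 × 0.5 = 0.55 DD.
Per 24 h: 6.95 DD/day.
Duration = 186 / 6.95 = 26.763 ≈ 26.8 days.

26.8 days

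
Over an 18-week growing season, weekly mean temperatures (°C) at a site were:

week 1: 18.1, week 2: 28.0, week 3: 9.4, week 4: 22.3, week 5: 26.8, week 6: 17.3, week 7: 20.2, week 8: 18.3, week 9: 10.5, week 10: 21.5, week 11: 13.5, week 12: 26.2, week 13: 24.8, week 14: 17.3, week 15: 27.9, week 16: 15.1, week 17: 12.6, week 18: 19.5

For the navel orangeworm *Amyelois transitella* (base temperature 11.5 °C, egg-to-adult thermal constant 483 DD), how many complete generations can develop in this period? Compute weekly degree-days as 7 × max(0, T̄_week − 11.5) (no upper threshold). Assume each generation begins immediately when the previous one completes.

2 generations

Weekly DD (7 × max(0, T̄ − 11.5)): 46.2, 115.5, 0.0, 75.6, 107.1, 40.6, 60.9, 47.6, 0.0, 70.0, 14.0, 102.9, 93.1, 40.6, 114.8, 25.2, 7.7, 56.0.
Season total = 1017.8 DD.
Complete generations = ⌊1017.8 / 483⌋ = 2.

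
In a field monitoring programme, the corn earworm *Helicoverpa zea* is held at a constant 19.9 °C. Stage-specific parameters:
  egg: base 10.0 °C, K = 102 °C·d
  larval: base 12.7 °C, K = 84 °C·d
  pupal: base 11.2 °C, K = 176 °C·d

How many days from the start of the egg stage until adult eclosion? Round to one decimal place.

42.2 days

egg: 102 / (19.9 − 10.0) = 102 / 9.9 = 10.303 d.
larval: 84 / (19.9 − 12.7) = 84 / 7.2 = 11.667 d.
pupal: 176 / (19.9 − 11.2) = 176 / 8.7 = 20.230 d.
Sum = 42.200 ≈ 42.2 days.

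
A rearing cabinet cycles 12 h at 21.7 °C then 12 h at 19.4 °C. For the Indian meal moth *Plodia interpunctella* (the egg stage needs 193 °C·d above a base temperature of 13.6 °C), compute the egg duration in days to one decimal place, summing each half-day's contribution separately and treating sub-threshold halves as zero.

27.8 days

Day half: max(0, 21.7 − 13.6) × 0.5 = 8.1 × 0.5 = 4.05 DD.
Night half: max(0, 19.4 − 13.6) × 0.5 = 5.8 × 0.5 = 2.90 DD.
Per 24 h: 6.95 DD/day.
Duration = 193 / 6.95 = 27.770 ≈ 27.8 days.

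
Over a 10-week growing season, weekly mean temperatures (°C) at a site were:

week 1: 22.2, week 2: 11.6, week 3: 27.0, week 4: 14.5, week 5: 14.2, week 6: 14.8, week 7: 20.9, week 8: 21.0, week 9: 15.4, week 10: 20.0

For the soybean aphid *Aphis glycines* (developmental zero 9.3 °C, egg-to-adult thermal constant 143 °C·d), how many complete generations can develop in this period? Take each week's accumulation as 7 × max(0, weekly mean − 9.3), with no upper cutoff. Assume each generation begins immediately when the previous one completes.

4 generations

Weekly DD (7 × max(0, T̄ − 9.3)): 90.3, 16.1, 123.9, 36.4, 34.3, 38.5, 81.2, 81.9, 42.7, 74.9.
Season total = 620.2 DD.
Complete generations = ⌊620.2 / 143⌋ = 4.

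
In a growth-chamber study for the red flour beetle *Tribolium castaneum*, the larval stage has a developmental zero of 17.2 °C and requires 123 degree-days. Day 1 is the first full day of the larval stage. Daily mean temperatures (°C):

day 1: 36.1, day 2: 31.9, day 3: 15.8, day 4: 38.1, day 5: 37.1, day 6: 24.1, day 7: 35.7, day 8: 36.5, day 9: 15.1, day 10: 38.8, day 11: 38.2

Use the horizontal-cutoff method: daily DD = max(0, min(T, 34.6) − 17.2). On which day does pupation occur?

day 10

Daily DD above 17.2 °C (capped at 17.4): 17.4, 14.7, 0.0, 17.4, 17.4, 6.9, 17.4, 17.4, 0.0, 17.4, 17.4.
Cumulative: 17.4, 32.1, 32.1, 49.5, 66.9, 73.8, 91.2, 108.6, 108.6, 126.0, 143.4.
The total first reaches 123 DD on day 10.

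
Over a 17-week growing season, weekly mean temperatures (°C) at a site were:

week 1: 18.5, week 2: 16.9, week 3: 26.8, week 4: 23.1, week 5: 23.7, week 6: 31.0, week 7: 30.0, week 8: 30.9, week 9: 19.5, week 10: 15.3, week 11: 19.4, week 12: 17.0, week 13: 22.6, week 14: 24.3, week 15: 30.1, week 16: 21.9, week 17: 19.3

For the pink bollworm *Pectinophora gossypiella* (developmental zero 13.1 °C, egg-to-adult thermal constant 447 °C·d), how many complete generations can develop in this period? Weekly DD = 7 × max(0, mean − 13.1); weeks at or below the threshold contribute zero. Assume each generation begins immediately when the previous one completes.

2 generations

Weekly DD (7 × max(0, T̄ − 13.1)): 37.8, 26.6, 95.9, 70.0, 74.2, 125.3, 118.3, 124.6, 44.8, 15.4, 44.1, 27.3, 66.5, 78.4, 119.0, 61.6, 43.4.
Season total = 1173.2 DD.
Complete generations = ⌊1173.2 / 447⌋ = 2.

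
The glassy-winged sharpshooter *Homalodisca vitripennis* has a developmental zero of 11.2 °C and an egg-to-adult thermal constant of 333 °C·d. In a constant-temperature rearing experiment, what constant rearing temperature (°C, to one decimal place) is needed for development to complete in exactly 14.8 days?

33.7 °C

Required daily accumulation = 333 / 14.8 = 22.500 DD/day.
T = T_base + 22.500 = 11.2 + 22.500 = 33.700 ≈ 33.7 °C.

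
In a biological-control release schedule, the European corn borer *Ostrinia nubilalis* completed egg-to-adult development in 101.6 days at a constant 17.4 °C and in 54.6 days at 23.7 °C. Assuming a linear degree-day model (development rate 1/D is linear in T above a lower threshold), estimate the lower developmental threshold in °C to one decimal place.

Equal thermal constants: D₁(T₁ − T_b) = D₂(T₂ − T_b).
101.6·(17.4 − T_b) = 54.6·(23.7 − T_b)
T_b = (101.6·17.4 − 54.6·23.7) / (101.6 − 54.6) = 473.82 / 47.0 = 10.081 °C ≈ 10.1 °C.

10.1 °C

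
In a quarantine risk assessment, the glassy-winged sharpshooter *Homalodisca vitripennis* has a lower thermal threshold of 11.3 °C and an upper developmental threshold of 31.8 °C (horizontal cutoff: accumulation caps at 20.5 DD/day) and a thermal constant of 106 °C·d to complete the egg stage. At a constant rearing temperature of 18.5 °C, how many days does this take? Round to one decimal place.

Daily accumulation = 18.5 − 11.3 = 7.2 DD/day.
Duration = 106 / 7.2 = 14.722 ≈ 14.7 days.

14.7 days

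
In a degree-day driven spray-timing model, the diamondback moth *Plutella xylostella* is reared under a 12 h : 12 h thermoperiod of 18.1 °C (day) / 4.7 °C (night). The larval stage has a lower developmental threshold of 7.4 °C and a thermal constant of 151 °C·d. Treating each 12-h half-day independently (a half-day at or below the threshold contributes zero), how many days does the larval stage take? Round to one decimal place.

Day half: max(0, 18.1 − 7.4) × 0.5 = 10.7 × 0.5 = 5.35 DD.
Night half: max(0, 4.7 − 7.4) × 0.5 = 0.0 × 0.5 = 0.00 DD.
Per 24 h: 5.35 DD/day.
Duration = 151 / 5.35 = 28.224 ≈ 28.2 days.

28.2 days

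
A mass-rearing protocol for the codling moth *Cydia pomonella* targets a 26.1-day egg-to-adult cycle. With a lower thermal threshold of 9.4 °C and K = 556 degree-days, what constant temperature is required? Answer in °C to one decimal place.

30.7 °C

Required daily accumulation = 556 / 26.1 = 21.303 DD/day.
T = T_base + 21.303 = 9.4 + 21.303 = 30.703 ≈ 30.7 °C.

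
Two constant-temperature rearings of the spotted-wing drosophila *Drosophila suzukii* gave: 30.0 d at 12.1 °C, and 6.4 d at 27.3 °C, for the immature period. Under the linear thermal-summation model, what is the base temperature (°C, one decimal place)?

8.0 °C

Linear rate model ⇒ the product D·(T − T_b) is constant across temperatures.
30.0·(12.1 − T_b) = 6.4·(27.3 − T_b)
T_b = (30.0·12.1 − 6.4·27.3) / (30.0 − 6.4) = 188.28 / 23.6 = 7.978 °C ≈ 8.0 °C.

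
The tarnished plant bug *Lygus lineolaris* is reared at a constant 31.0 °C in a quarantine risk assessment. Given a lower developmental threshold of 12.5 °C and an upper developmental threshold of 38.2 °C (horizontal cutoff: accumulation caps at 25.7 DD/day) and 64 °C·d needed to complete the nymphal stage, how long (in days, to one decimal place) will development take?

3.5 days

Daily accumulation = 31.0 − 12.5 = 18.5 DD/day.
Duration = 64 / 18.5 = 3.459 ≈ 3.5 days.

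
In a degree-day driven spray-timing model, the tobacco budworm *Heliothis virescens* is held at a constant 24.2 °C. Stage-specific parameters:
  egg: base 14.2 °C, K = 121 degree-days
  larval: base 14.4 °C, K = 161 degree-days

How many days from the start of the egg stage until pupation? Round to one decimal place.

28.5 days

egg: 121 / (24.2 − 14.2) = 121 / 10.0 = 12.100 d.
larval: 161 / (24.2 − 14.4) = 161 / 9.8 = 16.429 d.
Sum = 28.529 ≈ 28.5 days.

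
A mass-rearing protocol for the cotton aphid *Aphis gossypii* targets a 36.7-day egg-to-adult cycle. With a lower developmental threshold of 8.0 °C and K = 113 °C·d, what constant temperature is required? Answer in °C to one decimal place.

11.1 °C

Required daily accumulation = 113 / 36.7 = 3.079 DD/day.
T = T_base + 3.079 = 8.0 + 3.079 = 11.079 ≈ 11.1 °C.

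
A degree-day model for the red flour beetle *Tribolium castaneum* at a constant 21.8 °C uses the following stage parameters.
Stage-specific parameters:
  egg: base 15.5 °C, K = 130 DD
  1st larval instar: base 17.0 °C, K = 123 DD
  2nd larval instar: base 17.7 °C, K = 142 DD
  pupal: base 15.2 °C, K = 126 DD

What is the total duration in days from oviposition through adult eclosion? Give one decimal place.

100.0 days

egg: 130 / (21.8 − 15.5) = 130 / 6.3 = 20.635 d.
1st larval instar: 123 / (21.8 − 17.0) = 123 / 4.8 = 25.625 d.
2nd larval instar: 142 / (21.8 − 17.7) = 142 / 4.1 = 34.634 d.
pupal: 126 / (21.8 − 15.2) = 126 / 6.6 = 19.091 d.
Sum = 99.985 ≈ 100.0 days.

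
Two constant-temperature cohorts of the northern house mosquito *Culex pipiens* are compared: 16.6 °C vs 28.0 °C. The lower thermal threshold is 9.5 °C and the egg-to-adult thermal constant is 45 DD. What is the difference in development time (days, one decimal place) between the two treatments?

3.9 days

At 16.6 °C: 45 / (16.6 − 9.5) = 45 / 7.1 = 6.338 d.
At 28.0 °C: 45 / (28.0 − 9.5) = 45 / 18.5 = 2.432 d.
Difference = |6.338 − 2.432| = 3.906 ≈ 3.9 days.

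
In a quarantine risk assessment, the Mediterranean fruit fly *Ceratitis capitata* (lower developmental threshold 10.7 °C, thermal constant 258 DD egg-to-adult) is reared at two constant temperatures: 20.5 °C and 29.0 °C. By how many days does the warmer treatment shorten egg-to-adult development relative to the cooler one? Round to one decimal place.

At 20.5 °C: 258 / (20.5 − 10.7) = 258 / 9.8 = 26.327 d.
At 29.0 °C: 258 / (29.0 − 10.7) = 258 / 18.3 = 14.098 d.
Difference = |26.327 − 14.098| = 12.228 ≈ 12.2 days.

12.2 days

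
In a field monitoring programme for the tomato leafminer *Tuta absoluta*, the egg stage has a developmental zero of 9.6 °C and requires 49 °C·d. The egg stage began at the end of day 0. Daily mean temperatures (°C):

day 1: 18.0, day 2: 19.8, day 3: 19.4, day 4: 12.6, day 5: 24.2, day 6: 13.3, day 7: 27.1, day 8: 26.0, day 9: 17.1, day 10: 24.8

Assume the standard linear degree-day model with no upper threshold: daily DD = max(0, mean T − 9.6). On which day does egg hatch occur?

Daily DD above 9.6 °C: 8.4, 10.2, 9.8, 3.0, 14.6, 3.7, 17.5, 16.4, 7.5, 15.2.
Cumulative: 8.4, 18.6, 28.4, 31.4, 46.0, 49.7, 67.2, 83.6, 91.1, 106.3.
The total first reaches 49 DD on day 6.

day 6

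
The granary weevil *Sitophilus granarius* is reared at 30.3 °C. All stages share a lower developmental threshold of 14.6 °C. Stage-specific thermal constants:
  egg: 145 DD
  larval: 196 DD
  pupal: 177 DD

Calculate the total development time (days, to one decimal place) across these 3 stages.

Daily accumulation at 30.3 °C = 30.3 − 14.6 = 15.7 DD/day.
Total K = 145 + 196 + 177 = 518 DD.
Total duration = 518 / 15.7 = 32.994 ≈ 33.0 days.

33.0 days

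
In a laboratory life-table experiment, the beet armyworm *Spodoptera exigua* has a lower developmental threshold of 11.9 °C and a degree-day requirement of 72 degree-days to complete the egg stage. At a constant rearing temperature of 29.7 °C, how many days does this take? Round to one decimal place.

4.0 days

Daily accumulation = 29.7 − 11.9 = 17.8 DD/day.
Duration = 72 / 17.8 = 4.045 ≈ 4.0 days.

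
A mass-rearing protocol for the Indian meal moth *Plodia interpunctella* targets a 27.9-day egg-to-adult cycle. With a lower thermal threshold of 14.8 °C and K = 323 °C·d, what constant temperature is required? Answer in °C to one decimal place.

Required daily accumulation = 323 / 27.9 = 11.577 DD/day.
T = T_base + 11.577 = 14.8 + 11.577 = 26.377 ≈ 26.4 °C.

26.4 °C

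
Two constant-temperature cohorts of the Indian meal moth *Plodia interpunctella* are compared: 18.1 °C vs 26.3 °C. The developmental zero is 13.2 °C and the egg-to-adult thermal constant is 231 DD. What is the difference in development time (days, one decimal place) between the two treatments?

29.5 days

At 18.1 °C: 231 / (18.1 − 13.2) = 231 / 4.9 = 47.143 d.
At 26.3 °C: 231 / (26.3 − 13.2) = 231 / 13.1 = 17.634 d.
Difference = |47.143 − 17.634| = 29.509 ≈ 29.5 days.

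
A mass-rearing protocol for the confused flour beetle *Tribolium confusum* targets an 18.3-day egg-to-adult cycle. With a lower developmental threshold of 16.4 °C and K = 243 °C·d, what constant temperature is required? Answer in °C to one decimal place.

29.7 °C

Required daily accumulation = 243 / 18.3 = 13.279 DD/day.
T = T_base + 13.279 = 16.4 + 13.279 = 29.679 ≈ 29.7 °C.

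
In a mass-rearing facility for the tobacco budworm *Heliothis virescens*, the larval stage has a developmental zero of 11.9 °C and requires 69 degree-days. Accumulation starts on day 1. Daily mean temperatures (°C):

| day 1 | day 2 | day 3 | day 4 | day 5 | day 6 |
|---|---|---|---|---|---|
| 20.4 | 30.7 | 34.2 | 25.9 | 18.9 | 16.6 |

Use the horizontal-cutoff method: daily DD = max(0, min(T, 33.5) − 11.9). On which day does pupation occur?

day 5

Daily DD above 11.9 °C (capped at 21.6): 8.5, 18.8, 21.6, 14.0, 7.0, 4.7.
Cumulative: 8.5, 27.3, 48.9, 62.9, 69.9, 74.6.
The total first reaches 69 DD on day 5.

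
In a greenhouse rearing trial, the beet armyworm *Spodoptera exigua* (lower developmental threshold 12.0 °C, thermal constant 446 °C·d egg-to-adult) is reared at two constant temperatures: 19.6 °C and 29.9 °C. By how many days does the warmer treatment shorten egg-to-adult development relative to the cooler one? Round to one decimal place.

33.8 days

At 19.6 °C: 446 / (19.6 − 12.0) = 446 / 7.6 = 58.684 d.
At 29.9 °C: 446 / (29.9 − 12.0) = 446 / 17.9 = 24.916 d.
Difference = |58.684 − 24.916| = 33.768 ≈ 33.8 days.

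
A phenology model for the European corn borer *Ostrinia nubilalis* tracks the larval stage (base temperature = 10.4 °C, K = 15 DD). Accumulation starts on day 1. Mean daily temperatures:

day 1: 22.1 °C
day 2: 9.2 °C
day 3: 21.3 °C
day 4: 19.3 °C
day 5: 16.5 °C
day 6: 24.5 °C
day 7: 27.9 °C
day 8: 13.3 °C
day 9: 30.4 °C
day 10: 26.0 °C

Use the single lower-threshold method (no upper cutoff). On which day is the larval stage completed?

day 3

Daily DD above 10.4 °C: 11.7, 0.0, 10.9, 8.9, 6.1, 14.1, 17.5, 2.9, 20.0, 15.6.
Cumulative: 11.7, 11.7, 22.6, 31.5, 37.6, 51.7, 69.2, 72.1, 92.1, 107.7.
The total first reaches 15 DD on day 3.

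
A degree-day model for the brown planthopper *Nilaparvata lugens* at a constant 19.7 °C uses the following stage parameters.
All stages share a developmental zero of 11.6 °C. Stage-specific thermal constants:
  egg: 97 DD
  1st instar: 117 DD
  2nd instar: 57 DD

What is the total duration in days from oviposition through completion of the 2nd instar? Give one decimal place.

33.5 days

Daily accumulation at 19.7 °C = 19.7 − 11.6 = 8.1 DD/day.
Total K = 97 + 117 + 57 = 271 DD.
Total duration = 271 / 8.1 = 33.457 ≈ 33.5 days.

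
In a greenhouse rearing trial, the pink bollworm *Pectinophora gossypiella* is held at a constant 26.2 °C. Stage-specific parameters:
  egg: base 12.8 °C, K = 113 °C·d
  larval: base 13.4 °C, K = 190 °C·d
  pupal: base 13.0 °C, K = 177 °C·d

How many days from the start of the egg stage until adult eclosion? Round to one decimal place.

egg: 113 / (26.2 − 12.8) = 113 / 13.4 = 8.433 d.
larval: 190 / (26.2 − 13.4) = 190 / 12.8 = 14.844 d.
pupal: 177 / (26.2 − 13.0) = 177 / 13.2 = 13.409 d.
Sum = 36.686 ≈ 36.7 days.

36.7 days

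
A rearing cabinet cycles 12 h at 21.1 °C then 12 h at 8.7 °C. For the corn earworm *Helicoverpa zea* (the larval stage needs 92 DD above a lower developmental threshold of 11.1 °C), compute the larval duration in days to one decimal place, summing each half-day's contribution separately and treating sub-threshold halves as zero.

Day half: max(0, 21.1 − 11.1) × 0.5 = 10.0 × 0.5 = 5.00 DD.
Night half: max(0, 8.7 − 11.1) × 0.5 = 0.0 × 0.5 = 0.00 DD.
Per 24 h: 5.00 DD/day.
Duration = 92 / 5.00 = 18.400 ≈ 18.4 days.

18.4 days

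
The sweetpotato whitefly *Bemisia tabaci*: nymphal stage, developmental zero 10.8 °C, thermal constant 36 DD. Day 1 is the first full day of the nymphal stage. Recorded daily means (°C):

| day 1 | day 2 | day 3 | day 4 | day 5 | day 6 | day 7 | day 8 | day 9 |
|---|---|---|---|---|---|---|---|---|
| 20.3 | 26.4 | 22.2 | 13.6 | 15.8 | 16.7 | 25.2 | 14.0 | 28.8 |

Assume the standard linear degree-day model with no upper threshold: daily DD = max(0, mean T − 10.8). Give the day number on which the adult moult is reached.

day 3

Daily DD above 10.8 °C: 9.5, 15.6, 11.4, 2.8, 5.0, 5.9, 14.4, 3.2, 18.0.
Cumulative: 9.5, 25.1, 36.5, 39.3, 44.3, 50.2, 64.6, 67.8, 85.8.
The total first reaches 36 DD on day 3.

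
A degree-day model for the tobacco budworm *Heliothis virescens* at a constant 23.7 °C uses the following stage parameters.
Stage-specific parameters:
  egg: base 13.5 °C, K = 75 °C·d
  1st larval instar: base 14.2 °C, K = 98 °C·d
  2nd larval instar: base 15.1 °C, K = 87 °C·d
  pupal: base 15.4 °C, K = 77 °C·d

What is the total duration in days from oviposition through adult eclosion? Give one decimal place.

egg: 75 / (23.7 − 13.5) = 75 / 10.2 = 7.353 d.
1st larval instar: 98 / (23.7 − 14.2) = 98 / 9.5 = 10.316 d.
2nd larval instar: 87 / (23.7 − 15.1) = 87 / 8.6 = 10.116 d.
pupal: 77 / (23.7 − 15.4) = 77 / 8.3 = 9.277 d.
Sum = 37.062 ≈ 37.1 days.

37.1 days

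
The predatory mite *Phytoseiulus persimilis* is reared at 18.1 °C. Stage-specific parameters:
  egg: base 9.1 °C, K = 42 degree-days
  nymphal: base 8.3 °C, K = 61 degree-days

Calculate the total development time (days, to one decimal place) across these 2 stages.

10.9 days

egg: 42 / (18.1 − 9.1) = 42 / 9.0 = 4.667 d.
nymphal: 61 / (18.1 − 8.3) = 61 / 9.8 = 6.224 d.
Sum = 10.891 ≈ 10.9 days.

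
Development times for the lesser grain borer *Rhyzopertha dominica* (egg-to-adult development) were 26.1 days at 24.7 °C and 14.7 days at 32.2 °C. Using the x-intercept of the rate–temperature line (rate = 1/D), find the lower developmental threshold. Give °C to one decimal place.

15.0 °C

Linear rate model ⇒ the product D·(T − T_b) is constant across temperatures.
26.1·(24.7 − T_b) = 14.7·(32.2 − T_b)
T_b = (26.1·24.7 − 14.7·32.2) / (26.1 − 14.7) = 171.33 / 11.4 = 15.029 °C ≈ 15.0 °C.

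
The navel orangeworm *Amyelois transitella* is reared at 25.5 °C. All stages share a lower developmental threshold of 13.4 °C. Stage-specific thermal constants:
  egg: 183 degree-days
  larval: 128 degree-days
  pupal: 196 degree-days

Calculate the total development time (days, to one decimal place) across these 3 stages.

Daily accumulation at 25.5 °C = 25.5 − 13.4 = 12.1 DD/day.
Total K = 183 + 128 + 196 = 507 DD.
Total duration = 507 / 12.1 = 41.901 ≈ 41.9 days.

41.9 days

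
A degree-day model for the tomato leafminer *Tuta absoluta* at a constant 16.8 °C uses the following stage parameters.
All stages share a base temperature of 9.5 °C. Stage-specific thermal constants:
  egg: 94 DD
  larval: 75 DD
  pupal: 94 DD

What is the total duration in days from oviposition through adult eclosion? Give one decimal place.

36.0 days

Daily accumulation at 16.8 °C = 16.8 − 9.5 = 7.3 DD/day.
Total K = 94 + 75 + 94 = 263 DD.
Total duration = 263 / 7.3 = 36.027 ≈ 36.0 days.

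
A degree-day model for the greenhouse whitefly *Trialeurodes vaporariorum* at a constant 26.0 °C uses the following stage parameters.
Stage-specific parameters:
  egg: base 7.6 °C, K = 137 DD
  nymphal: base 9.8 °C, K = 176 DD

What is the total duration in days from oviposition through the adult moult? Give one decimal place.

egg: 137 / (26.0 − 7.6) = 137 / 18.4 = 7.446 d.
nymphal: 176 / (26.0 − 9.8) = 176 / 16.2 = 10.864 d.
Sum = 18.310 ≈ 18.3 days.

18.3 days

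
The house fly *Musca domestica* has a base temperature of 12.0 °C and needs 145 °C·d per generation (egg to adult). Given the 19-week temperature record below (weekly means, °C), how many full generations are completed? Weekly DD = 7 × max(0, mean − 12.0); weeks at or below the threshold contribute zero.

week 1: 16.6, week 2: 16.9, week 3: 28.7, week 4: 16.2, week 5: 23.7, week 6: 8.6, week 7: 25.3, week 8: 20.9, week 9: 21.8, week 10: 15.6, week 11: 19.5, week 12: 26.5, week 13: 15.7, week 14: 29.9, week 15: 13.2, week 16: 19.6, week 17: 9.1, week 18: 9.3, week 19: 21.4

Weekly DD (7 × max(0, T̄ − 12.0)): 32.2, 34.3, 116.9, 29.4, 81.9, 0.0, 93.1, 62.3, 68.6, 25.2, 52.5, 101.5, 25.9, 125.3, 8.4, 53.2, 0.0, 0.0, 65.8.
Season total = 976.5 DD.
Complete generations = ⌊976.5 / 145⌋ = 6.

6 generations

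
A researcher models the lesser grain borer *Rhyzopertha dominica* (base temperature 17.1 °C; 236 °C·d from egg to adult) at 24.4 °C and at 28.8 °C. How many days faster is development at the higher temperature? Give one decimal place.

12.2 days

At 24.4 °C: 236 / (24.4 − 17.1) = 236 / 7.3 = 32.329 d.
At 28.8 °C: 236 / (28.8 − 17.1) = 236 / 11.7 = 20.171 d.
Difference = |32.329 − 20.171| = 12.158 ≈ 12.2 days.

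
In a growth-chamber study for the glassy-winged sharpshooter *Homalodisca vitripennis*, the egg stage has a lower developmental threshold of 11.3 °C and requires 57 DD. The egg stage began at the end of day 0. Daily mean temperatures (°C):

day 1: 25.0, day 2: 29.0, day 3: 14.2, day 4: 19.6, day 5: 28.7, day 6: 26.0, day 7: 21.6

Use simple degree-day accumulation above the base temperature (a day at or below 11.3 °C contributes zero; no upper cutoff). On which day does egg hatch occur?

Daily DD above 11.3 °C: 13.7, 17.7, 2.9, 8.3, 17.4, 14.7, 10.3.
Cumulative: 13.7, 31.4, 34.3, 42.6, 60.0, 74.7, 85.0.
The total first reaches 57 DD on day 5.

day 5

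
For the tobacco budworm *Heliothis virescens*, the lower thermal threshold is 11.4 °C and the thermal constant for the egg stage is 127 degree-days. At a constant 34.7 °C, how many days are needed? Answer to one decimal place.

Daily accumulation = 34.7 − 11.4 = 23.3 DD/day.
Duration = 127 / 23.3 = 5.451 ≈ 5.5 days.

5.5 days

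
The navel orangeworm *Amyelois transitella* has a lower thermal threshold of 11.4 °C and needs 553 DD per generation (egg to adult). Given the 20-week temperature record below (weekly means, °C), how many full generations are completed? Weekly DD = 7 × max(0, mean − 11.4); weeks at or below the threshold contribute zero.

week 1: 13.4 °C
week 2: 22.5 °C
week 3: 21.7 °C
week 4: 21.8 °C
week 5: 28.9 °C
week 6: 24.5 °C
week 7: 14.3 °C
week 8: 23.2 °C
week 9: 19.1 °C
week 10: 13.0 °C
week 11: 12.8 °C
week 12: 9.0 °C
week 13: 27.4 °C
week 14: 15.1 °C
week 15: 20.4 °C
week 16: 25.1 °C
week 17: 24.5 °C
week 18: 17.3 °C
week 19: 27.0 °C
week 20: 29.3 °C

Weekly DD (7 × max(0, T̄ − 11.4)): 14.0, 77.7, 72.1, 72.8, 122.5, 91.7, 20.3, 82.6, 53.9, 11.2, 9.8, 0.0, 112.0, 25.9, 63.0, 95.9, 91.7, 41.3, 109.2, 125.3.
Season total = 1292.9 DD.
Complete generations = ⌊1292.9 / 553⌋ = 2.

2 generations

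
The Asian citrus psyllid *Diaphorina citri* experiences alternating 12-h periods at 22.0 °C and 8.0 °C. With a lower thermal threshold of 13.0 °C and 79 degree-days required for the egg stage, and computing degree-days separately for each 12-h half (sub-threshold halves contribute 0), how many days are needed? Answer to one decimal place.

17.6 days

Day half: max(0, 22.0 − 13.0) × 0.5 = 9.0 × 0.5 = 4.50 DD.
Night half: max(0, 8.0 − 13.0) × 0.5 = 0.0 × 0.5 = 0.00 DD.
Per 24 h: 4.50 DD/day.
Duration = 79 / 4.50 = 17.556 ≈ 17.6 days.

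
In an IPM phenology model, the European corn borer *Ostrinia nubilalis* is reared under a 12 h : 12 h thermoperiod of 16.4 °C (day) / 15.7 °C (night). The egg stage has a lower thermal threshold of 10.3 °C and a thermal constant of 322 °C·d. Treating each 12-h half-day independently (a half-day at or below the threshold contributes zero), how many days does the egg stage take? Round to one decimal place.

56.0 days

Day half: max(0, 16.4 − 10.3) × 0.5 = 6.1 × 0.5 = 3.05 DD.
Night half: max(0, 15.7 − 10.3) × 0.5 = 5.4 × 0.5 = 2.70 DD.
Per 24 h: 5.75 DD/day.
Duration = 322 / 5.75 = 56.000 ≈ 56.0 days.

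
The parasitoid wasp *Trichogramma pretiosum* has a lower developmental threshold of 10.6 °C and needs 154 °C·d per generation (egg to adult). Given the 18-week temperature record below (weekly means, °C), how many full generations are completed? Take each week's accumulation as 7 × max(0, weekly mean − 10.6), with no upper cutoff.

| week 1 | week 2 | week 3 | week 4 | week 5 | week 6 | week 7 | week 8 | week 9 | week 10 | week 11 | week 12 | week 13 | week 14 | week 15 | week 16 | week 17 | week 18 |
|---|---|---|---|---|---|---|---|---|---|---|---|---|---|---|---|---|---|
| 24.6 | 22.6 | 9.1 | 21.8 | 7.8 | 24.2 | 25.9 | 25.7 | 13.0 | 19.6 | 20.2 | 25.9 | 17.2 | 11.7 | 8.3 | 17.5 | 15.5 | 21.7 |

Weekly DD (7 × max(0, T̄ − 10.6)): 98.0, 84.0, 0.0, 78.4, 0.0, 95.2, 107.1, 105.7, 16.8, 63.0, 67.2, 107.1, 46.2, 7.7, 0.0, 48.3, 34.3, 77.7.
Season total = 1036.7 DD.
Complete generations = ⌊1036.7 / 154⌋ = 6.

6 generations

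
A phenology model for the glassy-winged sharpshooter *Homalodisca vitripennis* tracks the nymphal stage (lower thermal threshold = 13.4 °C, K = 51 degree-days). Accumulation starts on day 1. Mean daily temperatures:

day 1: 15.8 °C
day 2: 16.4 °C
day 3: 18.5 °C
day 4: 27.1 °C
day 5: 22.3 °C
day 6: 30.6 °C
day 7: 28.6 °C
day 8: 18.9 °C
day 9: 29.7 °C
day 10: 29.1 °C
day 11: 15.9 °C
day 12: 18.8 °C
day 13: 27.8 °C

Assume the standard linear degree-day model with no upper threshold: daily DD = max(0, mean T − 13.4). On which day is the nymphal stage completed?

Daily DD above 13.4 °C: 2.4, 3.0, 5.1, 13.7, 8.9, 17.2, 15.2, 5.5, 16.3, 15.7, 2.5, 5.4, 14.4.
Cumulative: 2.4, 5.4, 10.5, 24.2, 33.1, 50.3, 65.5, 71.0, 87.3, 103.0, 105.5, 110.9, 125.3.
The total first reaches 51 DD on day 7.

day 7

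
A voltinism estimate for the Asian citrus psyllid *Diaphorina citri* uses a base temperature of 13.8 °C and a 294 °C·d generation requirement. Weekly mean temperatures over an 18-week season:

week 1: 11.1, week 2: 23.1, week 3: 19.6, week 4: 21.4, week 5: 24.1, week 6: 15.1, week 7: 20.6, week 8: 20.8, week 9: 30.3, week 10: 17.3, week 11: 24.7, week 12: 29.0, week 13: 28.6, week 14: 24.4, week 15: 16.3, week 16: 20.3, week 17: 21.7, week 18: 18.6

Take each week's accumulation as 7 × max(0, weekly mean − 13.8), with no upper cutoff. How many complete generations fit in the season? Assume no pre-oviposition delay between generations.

Weekly DD (7 × max(0, T̄ − 13.8)): 0.0, 65.1, 40.6, 53.2, 72.1, 9.1, 47.6, 49.0, 115.5, 24.5, 76.3, 106.4, 103.6, 74.2, 17.5, 45.5, 55.3, 33.6.
Season total = 989.1 DD.
Complete generations = ⌊989.1 / 294⌋ = 3.

3 generations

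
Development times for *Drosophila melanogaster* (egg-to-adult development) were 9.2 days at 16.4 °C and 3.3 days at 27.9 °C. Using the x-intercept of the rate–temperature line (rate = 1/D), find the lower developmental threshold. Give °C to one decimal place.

10.0 °C

Under the model K = D·(T − T_b), so D₁·(T₁ − T_b) = D₂·(T₂ − T_b).
9.2·(16.4 − T_b) = 3.3·(27.9 − T_b)
T_b = (9.2·16.4 − 3.3·27.9) / (9.2 − 3.3) = 58.81 / 5.9 = 9.968 °C ≈ 10.0 °C.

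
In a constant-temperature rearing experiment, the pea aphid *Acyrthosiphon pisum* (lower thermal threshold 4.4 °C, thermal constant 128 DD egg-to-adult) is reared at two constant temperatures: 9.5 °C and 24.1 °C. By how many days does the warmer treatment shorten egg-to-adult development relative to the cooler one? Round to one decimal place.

18.6 days

At 9.5 °C: 128 / (9.5 − 4.4) = 128 / 5.1 = 25.098 d.
At 24.1 °C: 128 / (24.1 − 4.4) = 128 / 19.7 = 6.497 d.
Difference = |25.098 − 6.497| = 18.601 ≈ 18.6 days.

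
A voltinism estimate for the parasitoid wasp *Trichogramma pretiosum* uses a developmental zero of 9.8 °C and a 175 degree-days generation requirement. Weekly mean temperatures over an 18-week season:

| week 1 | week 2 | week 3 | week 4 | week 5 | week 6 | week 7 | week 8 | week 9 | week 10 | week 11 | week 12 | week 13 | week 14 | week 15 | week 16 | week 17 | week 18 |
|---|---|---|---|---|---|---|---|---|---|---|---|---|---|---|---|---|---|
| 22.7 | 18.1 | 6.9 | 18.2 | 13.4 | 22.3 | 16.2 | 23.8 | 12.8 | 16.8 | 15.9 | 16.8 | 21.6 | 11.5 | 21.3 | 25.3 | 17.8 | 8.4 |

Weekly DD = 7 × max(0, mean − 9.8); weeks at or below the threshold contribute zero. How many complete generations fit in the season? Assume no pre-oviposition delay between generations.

5 generations

Weekly DD (7 × max(0, T̄ − 9.8)): 90.3, 58.1, 0.0, 58.8, 25.2, 87.5, 44.8, 98.0, 21.0, 49.0, 42.7, 49.0, 82.6, 11.9, 80.5, 108.5, 56.0, 0.0.
Season total = 963.9 DD.
Complete generations = ⌊963.9 / 175⌋ = 5.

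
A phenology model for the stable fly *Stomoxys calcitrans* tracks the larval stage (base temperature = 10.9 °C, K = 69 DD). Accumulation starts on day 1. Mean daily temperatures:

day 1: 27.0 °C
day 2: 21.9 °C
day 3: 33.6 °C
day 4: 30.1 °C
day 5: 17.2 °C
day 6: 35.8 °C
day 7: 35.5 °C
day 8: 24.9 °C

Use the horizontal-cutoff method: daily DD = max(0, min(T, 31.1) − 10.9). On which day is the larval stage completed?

Daily DD above 10.9 °C (capped at 20.2): 16.1, 11.0, 20.2, 19.2, 6.3, 20.2, 20.2, 14.0.
Cumulative: 16.1, 27.1, 47.3, 66.5, 72.8, 93.0, 113.2, 127.2.
The total first reaches 69 DD on day 5.

day 5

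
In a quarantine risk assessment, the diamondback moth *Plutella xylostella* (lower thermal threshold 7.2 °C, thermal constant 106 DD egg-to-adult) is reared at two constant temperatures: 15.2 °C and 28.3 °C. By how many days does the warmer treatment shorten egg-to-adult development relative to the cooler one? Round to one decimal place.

8.2 days

At 15.2 °C: 106 / (15.2 − 7.2) = 106 / 8.0 = 13.250 d.
At 28.3 °C: 106 / (28.3 − 7.2) = 106 / 21.1 = 5.024 d.
Difference = |13.250 − 5.024| = 8.226 ≈ 8.2 days.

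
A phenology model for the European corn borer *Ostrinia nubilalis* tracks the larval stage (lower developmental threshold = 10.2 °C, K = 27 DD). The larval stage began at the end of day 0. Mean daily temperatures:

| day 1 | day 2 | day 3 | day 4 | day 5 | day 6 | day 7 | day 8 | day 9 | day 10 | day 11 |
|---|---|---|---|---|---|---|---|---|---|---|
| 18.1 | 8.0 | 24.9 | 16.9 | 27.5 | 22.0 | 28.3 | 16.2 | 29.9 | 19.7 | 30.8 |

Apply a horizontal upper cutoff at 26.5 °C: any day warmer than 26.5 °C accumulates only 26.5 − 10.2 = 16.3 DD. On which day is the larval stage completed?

Daily DD above 10.2 °C (capped at 16.3): 7.9, 0.0, 14.7, 6.7, 16.3, 11.8, 16.3, 6.0, 16.3, 9.5, 16.3.
Cumulative: 7.9, 7.9, 22.6, 29.3, 45.6, 57.4, 73.7, 79.7, 96.0, 105.5, 121.8.
The total first reaches 27 DD on day 4.

day 4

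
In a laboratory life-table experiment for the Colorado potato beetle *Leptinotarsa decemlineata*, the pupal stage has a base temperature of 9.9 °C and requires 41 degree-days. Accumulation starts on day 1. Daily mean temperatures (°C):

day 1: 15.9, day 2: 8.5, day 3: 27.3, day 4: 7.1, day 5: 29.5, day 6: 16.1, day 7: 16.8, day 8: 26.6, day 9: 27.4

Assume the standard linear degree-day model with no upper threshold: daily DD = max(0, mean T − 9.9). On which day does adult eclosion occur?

day 5

Daily DD above 9.9 °C: 6.0, 0.0, 17.4, 0.0, 19.6, 6.2, 6.9, 16.7, 17.5.
Cumulative: 6.0, 6.0, 23.4, 23.4, 43.0, 49.2, 56.1, 72.8, 90.3.
The total first reaches 41 DD on day 5.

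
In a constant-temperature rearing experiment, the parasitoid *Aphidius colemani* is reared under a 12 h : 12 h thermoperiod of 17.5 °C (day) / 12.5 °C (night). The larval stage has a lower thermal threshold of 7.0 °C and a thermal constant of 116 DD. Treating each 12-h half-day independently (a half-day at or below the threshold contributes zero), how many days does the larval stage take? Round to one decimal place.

14.5 days

Day half: max(0, 17.5 − 7.0) × 0.5 = 10.5 × 0.5 = 5.25 DD.
Night half: max(0, 12.5 − 7.0) × 0.5 = 5.5 × 0.5 = 2.75 DD.
Per 24 h: 8.00 DD/day.
Duration = 116 / 8.00 = 14.500 ≈ 14.5 days.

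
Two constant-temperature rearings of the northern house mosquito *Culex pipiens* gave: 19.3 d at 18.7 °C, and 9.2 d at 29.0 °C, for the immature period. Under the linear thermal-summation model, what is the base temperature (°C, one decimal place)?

Equal thermal constants: D₁(T₁ − T_b) = D₂(T₂ − T_b).
19.3·(18.7 − T_b) = 9.2·(29.0 − T_b)
T_b = (19.3·18.7 − 9.2·29.0) / (19.3 − 9.2) = 94.11 / 10.1 = 9.318 °C ≈ 9.3 °C.

9.3 °C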